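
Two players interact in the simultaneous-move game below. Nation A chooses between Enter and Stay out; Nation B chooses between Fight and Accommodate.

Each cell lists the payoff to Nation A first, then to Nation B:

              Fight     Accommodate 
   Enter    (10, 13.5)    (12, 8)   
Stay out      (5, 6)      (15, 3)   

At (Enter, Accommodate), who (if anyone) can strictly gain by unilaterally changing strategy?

Nation A at (Enter, Accommodate) earns 12; deviating to Stay out yields 15 — a strict improvement.
Nation B earns 8; deviating to Fight yields 13.5 — a strict improvement.
Both Nation A and Nation B have strictly profitable deviations.

Both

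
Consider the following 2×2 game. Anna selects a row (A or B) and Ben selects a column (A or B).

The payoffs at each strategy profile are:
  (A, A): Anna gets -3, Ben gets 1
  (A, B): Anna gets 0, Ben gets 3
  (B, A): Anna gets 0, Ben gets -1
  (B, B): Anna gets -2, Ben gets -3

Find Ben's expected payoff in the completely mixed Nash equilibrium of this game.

0

First find x, the probability Anna plays A, from Ben's indifference between A and B: x − (1−x) = 3x − 3(1−x), giving x = 1/2.
Since Ben is indifferent in equilibrium, Ben's expected payoff equals the payoff from either column against (1/2, 1/2). Using A: (1/2) − (1/2) = 0.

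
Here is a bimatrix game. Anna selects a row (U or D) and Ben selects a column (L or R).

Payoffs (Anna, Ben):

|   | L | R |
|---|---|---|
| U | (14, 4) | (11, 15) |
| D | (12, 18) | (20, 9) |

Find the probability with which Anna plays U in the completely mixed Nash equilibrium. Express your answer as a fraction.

Let x be the probability that Anna plays U. In a completely mixed equilibrium, Ben must be indifferent between L and R.
Ben's expected payoff from L is 4x + 18(1−x); from R it is 15x + 9(1−x).
Setting these equal: −14x + 18 = 6x + 9, so x = 9/20.

9/20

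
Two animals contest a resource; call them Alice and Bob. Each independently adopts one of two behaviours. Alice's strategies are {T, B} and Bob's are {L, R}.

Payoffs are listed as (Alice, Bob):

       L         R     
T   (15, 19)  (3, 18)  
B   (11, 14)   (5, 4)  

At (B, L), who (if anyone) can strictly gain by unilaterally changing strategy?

Alice at (B, L) earns 11; deviating to T yields 15 — a strict improvement.
Bob earns 14; deviating to R yields 4 — not better.
Only Alice has a strictly profitable deviation.

Alice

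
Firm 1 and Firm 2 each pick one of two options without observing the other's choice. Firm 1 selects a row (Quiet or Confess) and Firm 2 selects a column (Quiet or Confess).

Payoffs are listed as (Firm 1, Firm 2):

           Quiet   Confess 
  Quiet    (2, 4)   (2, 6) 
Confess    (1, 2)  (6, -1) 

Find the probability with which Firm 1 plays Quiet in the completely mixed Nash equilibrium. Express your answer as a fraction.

3/5

Let p be the probability that Firm 1 plays Quiet. In a completely mixed equilibrium, Firm 2 must be indifferent between Quiet and Confess.
Firm 2's expected payoff from Quiet is 4p + 2(1−p); from Confess it is 6p − (1−p).
Setting these equal: 2p + 2 = 7p − 1, so p = 3/5.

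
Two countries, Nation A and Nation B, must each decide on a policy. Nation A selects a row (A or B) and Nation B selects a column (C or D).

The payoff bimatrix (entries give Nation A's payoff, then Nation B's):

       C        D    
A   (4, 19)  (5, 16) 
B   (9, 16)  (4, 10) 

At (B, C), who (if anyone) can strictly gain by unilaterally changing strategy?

Neither

Nation A at (B, C) earns 9; deviating to A yields 4 — not better.
Nation B earns 16; deviating to D yields 10 — not better.
Neither player can strictly improve; the profile is a Nash equilibrium.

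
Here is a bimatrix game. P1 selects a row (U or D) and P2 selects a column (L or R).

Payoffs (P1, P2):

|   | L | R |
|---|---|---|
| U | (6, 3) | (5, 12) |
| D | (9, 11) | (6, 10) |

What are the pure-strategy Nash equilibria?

(U, L): P1 prefers D (9 > 6); P2 prefers R (12 > 3) — not an equilibrium.
(U, R): P1 prefers D (6 > 5) — not an equilibrium.
(D, L): P1 gets 9 ≥ 6 from U, and P2 gets 11 ≥ 10 from R — Nash equilibrium.
(D, R): P2 prefers L (11 > 10) — not an equilibrium.

(D, L)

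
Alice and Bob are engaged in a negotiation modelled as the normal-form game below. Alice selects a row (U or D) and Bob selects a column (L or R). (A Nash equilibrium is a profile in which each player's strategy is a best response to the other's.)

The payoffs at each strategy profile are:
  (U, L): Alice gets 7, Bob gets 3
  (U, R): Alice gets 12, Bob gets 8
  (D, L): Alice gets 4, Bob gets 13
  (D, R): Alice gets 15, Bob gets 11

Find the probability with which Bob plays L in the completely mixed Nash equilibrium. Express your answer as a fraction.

Let q be the probability that Bob plays L. In a completely mixed equilibrium, Alice must be indifferent between U and D.
Alice's expected payoff from U is 7q + 12(1−q); from D it is 4q + 15(1−q).
Setting these equal: −5q + 12 = −11q + 15, so q = 1/2.

1/2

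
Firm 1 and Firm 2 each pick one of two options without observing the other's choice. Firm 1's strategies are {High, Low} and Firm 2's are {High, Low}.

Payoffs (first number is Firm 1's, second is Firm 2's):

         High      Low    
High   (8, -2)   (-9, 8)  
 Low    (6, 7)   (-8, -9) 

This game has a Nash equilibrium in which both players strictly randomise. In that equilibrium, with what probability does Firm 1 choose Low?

Let p be the probability that Firm 1 plays High. In a completely mixed equilibrium, Firm 2 must be indifferent between High and Low.
Firm 2's expected payoff from High is −2p + 7(1−p); from Low it is 8p − 9(1−p).
Setting these equal: −9p + 7 = 17p − 9, so p = 8/13.
Therefore Firm 1 plays Low with probability 1 − 8/13 = 5/13.

5/13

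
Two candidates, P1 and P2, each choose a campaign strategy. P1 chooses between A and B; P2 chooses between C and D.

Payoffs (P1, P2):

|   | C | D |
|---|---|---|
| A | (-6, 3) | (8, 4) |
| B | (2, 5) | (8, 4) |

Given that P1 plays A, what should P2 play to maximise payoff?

Against A, P2 earns 3 from C and 4 from D.
So D is the best response.

D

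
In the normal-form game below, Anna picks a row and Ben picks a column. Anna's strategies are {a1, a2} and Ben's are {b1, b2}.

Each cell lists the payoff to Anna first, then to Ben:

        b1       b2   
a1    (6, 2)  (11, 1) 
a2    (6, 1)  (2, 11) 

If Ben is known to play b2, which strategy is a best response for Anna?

a1

Against b2, Anna earns 11 from a1 and 2 from a2.
So a1 is the best response.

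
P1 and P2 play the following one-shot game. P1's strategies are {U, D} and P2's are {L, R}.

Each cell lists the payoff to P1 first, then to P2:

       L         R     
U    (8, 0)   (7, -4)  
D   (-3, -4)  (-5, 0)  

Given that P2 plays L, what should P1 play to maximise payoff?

U

Against L, P1 earns 8 from U and -3 from D.
So U is the best response.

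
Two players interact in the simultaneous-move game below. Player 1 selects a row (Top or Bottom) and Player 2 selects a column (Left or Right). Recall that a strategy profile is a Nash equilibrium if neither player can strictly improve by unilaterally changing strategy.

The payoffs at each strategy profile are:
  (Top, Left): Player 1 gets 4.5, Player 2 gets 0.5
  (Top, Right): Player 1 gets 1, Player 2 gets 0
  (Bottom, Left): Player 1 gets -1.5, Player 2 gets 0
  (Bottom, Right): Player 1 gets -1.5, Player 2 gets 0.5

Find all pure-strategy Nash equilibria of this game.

(Top, Left): Player 1 gets 4.5 ≥ -1.5 from Bottom, and Player 2 gets 0.5 ≥ 0 from Right — Nash equilibrium.
(Top, Right): Player 2 prefers Left (0.5 > 0) — not an equilibrium.
(Bottom, Left): Player 1 prefers Top (4.5 > -1.5); Player 2 prefers Right (0.5 > 0) — not an equilibrium.
(Bottom, Right): Player 1 prefers Top (1 > -1.5) — not an equilibrium.

(Top, Left)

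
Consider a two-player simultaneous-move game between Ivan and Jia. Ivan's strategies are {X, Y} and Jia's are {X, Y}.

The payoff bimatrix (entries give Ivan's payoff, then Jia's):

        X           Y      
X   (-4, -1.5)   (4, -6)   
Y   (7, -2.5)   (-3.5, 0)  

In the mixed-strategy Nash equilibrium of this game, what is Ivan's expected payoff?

First find q, the probability Jia plays X, from Ivan's indifference between X and Y: −4q + 4(1−q) = 7q − 3.5(1−q), giving q = 15/37.
Since Ivan is indifferent in equilibrium, Ivan's expected payoff equals the payoff from either row against (15/37, 22/37). Using X: −4(15/37) + 4(22/37) = 28/37.

28/37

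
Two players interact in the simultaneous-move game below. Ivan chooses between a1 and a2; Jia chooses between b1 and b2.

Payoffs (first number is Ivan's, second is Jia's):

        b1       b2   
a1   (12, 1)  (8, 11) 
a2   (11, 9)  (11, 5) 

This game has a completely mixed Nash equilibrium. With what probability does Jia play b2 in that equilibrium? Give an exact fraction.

1/4

Let q be the probability that Jia plays b1. In a completely mixed equilibrium, Ivan must be indifferent between a1 and a2.
Ivan's expected payoff from a1 is 12q + 8(1−q); from a2 it is 11q + 11(1−q).
Setting these equal: 4q + 8 = 11, so q = 3/4.
Therefore Jia plays b2 with probability 1 − 3/4 = 1/4.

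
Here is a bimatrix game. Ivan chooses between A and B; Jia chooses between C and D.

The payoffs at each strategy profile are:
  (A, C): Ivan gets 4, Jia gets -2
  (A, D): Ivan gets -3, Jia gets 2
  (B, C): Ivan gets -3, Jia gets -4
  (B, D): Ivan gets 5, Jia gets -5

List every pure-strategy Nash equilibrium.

(A, C): Jia prefers D (2 > -2) — not an equilibrium.
(A, D): Ivan prefers B (5 > -3) — not an equilibrium.
(B, C): Ivan prefers A (4 > -3) — not an equilibrium.
(B, D): Jia prefers C (-4 > -5) — not an equilibrium.

none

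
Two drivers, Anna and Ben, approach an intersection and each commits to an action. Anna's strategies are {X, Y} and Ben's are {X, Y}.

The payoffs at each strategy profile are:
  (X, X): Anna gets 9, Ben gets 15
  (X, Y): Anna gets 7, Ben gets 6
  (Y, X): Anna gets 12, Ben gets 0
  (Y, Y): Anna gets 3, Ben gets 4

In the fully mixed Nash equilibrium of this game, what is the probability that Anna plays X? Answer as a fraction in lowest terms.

4/13

Let r be the probability that Anna plays X. In a completely mixed equilibrium, Ben must be indifferent between X and Y.
Ben's expected payoff from X is 15r; from Y it is 6r + 4(1−r).
Setting these equal: 15r = 2r + 4, so r = 4/13.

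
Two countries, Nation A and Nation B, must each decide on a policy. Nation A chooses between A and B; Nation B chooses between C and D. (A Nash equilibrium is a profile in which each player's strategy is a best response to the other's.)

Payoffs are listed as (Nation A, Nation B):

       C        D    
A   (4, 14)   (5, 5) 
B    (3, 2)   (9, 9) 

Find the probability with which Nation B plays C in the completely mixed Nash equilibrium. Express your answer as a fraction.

4/5

Let q be the probability that Nation B plays C. In a completely mixed equilibrium, Nation A must be indifferent between A and B.
Nation A's expected payoff from A is 4q + 5(1−q); from B it is 3q + 9(1−q).
Setting these equal: −q + 5 = −6q + 9, so q = 4/5.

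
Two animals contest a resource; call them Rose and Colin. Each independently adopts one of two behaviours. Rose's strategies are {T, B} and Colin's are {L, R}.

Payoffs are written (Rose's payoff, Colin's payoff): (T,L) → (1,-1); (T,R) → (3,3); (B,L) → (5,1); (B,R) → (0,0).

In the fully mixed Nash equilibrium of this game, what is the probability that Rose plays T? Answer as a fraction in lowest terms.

Let r be the probability that Rose plays T. In a completely mixed equilibrium, Colin must be indifferent between L and R.
Colin's expected payoff from L is −r + (1−r); from R it is 3r.
Setting these equal: −2r + 1 = 3r, so r = 1/5.

1/5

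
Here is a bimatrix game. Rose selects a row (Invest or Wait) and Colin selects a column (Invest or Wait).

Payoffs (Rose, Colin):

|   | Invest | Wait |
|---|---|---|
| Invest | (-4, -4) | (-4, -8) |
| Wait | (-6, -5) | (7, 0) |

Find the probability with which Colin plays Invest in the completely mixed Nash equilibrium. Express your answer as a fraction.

Let q be the probability that Colin plays Invest. In a completely mixed equilibrium, Rose must be indifferent between Invest and Wait.
Rose's expected payoff from Invest is −4q − 4(1−q); from Wait it is −6q + 7(1−q).
Setting these equal: -4 = −13q + 7, so q = 11/13.

11/13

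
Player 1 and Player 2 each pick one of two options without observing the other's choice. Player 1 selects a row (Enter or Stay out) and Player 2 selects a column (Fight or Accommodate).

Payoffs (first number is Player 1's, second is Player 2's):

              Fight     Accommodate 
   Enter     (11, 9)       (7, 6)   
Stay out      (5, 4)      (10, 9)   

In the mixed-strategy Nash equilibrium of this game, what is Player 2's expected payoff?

57/8

First find x, the probability Player 1 plays Enter, from Player 2's indifference between Fight and Accommodate: 9x + 4(1−x) = 6x + 9(1−x), giving x = 5/8.
Since Player 2 is indifferent in equilibrium, Player 2's expected payoff equals the payoff from either column against (5/8, 3/8). Using Fight: 9(5/8) + 4(3/8) = 57/8.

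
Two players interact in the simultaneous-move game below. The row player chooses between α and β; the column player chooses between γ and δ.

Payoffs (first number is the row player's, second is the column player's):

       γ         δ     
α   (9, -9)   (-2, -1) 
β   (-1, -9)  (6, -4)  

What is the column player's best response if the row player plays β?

Against β, the column player earns -9 from γ and -4 from δ.
So δ is the best response.

δ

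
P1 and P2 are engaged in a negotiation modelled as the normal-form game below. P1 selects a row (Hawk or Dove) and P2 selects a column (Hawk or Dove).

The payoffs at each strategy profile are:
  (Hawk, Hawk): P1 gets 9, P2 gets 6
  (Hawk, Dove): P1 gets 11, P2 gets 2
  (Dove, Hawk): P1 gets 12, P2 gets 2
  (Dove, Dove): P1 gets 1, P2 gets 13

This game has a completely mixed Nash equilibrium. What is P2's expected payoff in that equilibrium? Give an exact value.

First find x, the probability P1 plays Hawk, from P2's indifference between Hawk and Dove: 6x + 2(1−x) = 2x + 13(1−x), giving x = 11/15.
Since P2 is indifferent in equilibrium, P2's expected payoff equals the payoff from either column against (11/15, 4/15). Using Hawk: 6(11/15) + 2(4/15) = 74/15.

74/15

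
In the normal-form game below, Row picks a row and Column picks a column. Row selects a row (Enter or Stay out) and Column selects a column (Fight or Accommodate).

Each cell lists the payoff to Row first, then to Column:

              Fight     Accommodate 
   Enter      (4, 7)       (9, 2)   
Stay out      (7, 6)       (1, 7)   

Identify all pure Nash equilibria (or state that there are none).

(Enter, Fight): Row prefers Stay out (7 > 4) — not an equilibrium.
(Enter, Accommodate): Column prefers Fight (7 > 2) — not an equilibrium.
(Stay out, Fight): Column prefers Accommodate (7 > 6) — not an equilibrium.
(Stay out, Accommodate): Row prefers Enter (9 > 1) — not an equilibrium.

none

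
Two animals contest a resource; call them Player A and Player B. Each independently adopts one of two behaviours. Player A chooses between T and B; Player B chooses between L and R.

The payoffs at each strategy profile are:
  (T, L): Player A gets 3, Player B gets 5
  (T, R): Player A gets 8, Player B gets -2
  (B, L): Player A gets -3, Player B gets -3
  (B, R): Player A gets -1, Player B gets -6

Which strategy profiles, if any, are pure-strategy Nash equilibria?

(T, L)

(T, L): Player A gets 3 ≥ -3 from B, and Player B gets 5 ≥ -2 from R — Nash equilibrium.
(T, R): Player B prefers L (5 > -2) — not an equilibrium.
(B, L): Player A prefers T (3 > -3) — not an equilibrium.
(B, R): Player A prefers T (8 > -1); Player B prefers L (-3 > -6) — not an equilibrium.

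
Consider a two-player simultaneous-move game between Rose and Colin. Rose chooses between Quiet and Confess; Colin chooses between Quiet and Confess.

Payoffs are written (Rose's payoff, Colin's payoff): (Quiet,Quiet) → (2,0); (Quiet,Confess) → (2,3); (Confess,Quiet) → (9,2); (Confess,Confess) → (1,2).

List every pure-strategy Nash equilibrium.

(Quiet, Quiet): Rose prefers Confess (9 > 2); Colin prefers Confess (3 > 0) — not an equilibrium.
(Quiet, Confess): Rose gets 2 ≥ 1 from Confess, and Colin gets 3 ≥ 0 from Quiet — Nash equilibrium.
(Confess, Quiet): Rose gets 9 ≥ 2 from Quiet, and Colin gets 2 ≥ 2 from Confess — Nash equilibrium.
(Confess, Confess): Rose prefers Quiet (2 > 1) — not an equilibrium.

(Quiet, Confess) and (Confess, Quiet)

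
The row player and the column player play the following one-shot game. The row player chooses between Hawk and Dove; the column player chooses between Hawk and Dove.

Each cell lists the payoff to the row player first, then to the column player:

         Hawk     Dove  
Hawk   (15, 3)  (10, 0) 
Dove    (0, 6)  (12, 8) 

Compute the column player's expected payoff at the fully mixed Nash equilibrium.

First find p, the probability the row player plays Hawk, from the column player's indifference between Hawk and Dove: 3p + 6(1−p) = 8(1−p), giving p = 2/5.
Since the column player is indifferent in equilibrium, the column player's expected payoff equals the payoff from either column against (2/5, 3/5). Using Hawk: 3(2/5) + 6(3/5) = 24/5.

24/5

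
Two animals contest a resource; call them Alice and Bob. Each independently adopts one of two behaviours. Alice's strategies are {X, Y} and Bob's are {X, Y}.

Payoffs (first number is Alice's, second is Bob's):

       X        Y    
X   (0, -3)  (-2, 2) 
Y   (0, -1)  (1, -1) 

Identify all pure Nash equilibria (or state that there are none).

(X, X): Bob prefers Y (2 > -3) — not an equilibrium.
(X, Y): Alice prefers Y (1 > -2) — not an equilibrium.
(Y, X): Alice gets 0 ≥ 0 from X, and Bob gets -1 ≥ -1 from Y — Nash equilibrium.
(Y, Y): Alice gets 1 ≥ -2 from X, and Bob gets -1 ≥ -1 from X — Nash equilibrium.

(Y, X) and (Y, Y)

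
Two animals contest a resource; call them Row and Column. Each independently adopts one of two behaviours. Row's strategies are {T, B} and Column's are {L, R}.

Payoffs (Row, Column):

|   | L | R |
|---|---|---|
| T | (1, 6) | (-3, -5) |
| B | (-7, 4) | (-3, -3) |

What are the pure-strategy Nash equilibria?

(T, L)

(T, L): Row gets 1 ≥ -7 from B, and Column gets 6 ≥ -5 from R — Nash equilibrium.
(T, R): Column prefers L (6 > -5) — not an equilibrium.
(B, L): Row prefers T (1 > -7) — not an equilibrium.
(B, R): Column prefers L (4 > -3) — not an equilibrium.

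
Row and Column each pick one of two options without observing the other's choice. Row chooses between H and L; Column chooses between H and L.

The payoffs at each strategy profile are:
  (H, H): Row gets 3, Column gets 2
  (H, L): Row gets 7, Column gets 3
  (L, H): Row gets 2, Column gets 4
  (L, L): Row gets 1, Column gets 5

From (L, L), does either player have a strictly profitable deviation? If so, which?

Row at (L, L) earns 1; deviating to H yields 7 — a strict improvement.
Column earns 5; deviating to H yields 4 — not better.
Only Row has a strictly profitable deviation.

Row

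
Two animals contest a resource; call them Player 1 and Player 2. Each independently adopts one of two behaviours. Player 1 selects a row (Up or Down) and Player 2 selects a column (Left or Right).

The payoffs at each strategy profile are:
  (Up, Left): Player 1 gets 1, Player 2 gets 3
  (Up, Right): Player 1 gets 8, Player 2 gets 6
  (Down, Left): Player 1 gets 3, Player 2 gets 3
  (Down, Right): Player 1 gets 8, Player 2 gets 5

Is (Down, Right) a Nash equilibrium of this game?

Yes

At (Down, Right), Player 1 earns 8; switching to Up would give 8, so Player 1 has no profitable deviation.
Player 2 earns 5; switching to Left would give 3, so Player 2 has no profitable deviation.
Neither player can gain by a unilateral deviation, so this profile is a Nash equilibrium.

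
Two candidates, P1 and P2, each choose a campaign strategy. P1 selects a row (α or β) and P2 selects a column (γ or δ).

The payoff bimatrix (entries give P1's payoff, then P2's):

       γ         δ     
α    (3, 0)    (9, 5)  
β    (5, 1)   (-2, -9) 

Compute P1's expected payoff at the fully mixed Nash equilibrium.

First find q, the probability P2 plays γ, from P1's indifference between α and β: 3q + 9(1−q) = 5q − 2(1−q), giving q = 11/13.
Since P1 is indifferent in equilibrium, P1's expected payoff equals the payoff from either row against (11/13, 2/13). Using α: 3(11/13) + 9(2/13) = 51/13.

51/13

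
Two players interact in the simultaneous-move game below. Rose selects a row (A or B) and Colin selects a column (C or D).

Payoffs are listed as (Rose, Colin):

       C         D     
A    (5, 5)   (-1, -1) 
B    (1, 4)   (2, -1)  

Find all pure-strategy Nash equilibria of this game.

(A, C)

(A, C): Rose gets 5 ≥ 1 from B, and Colin gets 5 ≥ -1 from D — Nash equilibrium.
(A, D): Rose prefers B (2 > -1); Colin prefers C (5 > -1) — not an equilibrium.
(B, C): Rose prefers A (5 > 1) — not an equilibrium.
(B, D): Colin prefers C (4 > -1) — not an equilibrium.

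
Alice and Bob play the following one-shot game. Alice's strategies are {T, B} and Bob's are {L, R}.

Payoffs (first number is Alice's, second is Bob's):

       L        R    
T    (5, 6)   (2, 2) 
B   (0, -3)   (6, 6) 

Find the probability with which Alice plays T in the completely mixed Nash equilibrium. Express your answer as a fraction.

9/13

Let x be the probability that Alice plays T. In a completely mixed equilibrium, Bob must be indifferent between L and R.
Bob's expected payoff from L is 6x − 3(1−x); from R it is 2x + 6(1−x).
Setting these equal: 9x − 3 = −4x + 6, so x = 9/13.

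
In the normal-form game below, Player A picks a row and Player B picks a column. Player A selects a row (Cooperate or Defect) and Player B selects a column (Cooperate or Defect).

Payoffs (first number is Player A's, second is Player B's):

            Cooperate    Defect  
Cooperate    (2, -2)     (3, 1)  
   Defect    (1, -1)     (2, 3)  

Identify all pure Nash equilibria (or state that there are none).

(Cooperate, Cooperate): Player B prefers Defect (1 > -2) — not an equilibrium.
(Cooperate, Defect): Player A gets 3 ≥ 2 from Defect, and Player B gets 1 ≥ -2 from Cooperate — Nash equilibrium.
(Defect, Cooperate): Player A prefers Cooperate (2 > 1); Player B prefers Defect (3 > -1) — not an equilibrium.
(Defect, Defect): Player A prefers Cooperate (3 > 2) — not an equilibrium.

(Cooperate, Defect)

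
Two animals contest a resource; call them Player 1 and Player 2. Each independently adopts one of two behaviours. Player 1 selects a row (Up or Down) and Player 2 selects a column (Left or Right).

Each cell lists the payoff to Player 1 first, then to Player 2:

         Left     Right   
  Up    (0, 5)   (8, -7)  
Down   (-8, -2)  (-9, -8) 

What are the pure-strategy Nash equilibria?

(Up, Left): Player 1 gets 0 ≥ -8 from Down, and Player 2 gets 5 ≥ -7 from Right — Nash equilibrium.
(Up, Right): Player 2 prefers Left (5 > -7) — not an equilibrium.
(Down, Left): Player 1 prefers Up (0 > -8) — not an equilibrium.
(Down, Right): Player 1 prefers Up (8 > -9); Player 2 prefers Left (-2 > -8) — not an equilibrium.

(Up, Left)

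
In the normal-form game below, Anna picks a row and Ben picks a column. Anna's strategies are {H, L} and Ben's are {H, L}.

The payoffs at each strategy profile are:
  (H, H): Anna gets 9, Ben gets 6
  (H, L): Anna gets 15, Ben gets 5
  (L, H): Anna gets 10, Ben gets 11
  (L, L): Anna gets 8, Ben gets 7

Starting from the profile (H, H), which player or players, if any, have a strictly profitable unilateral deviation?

Anna

Anna at (H, H) earns 9; deviating to L yields 10 — a strict improvement.
Ben earns 6; deviating to L yields 5 — not better.
Only Anna has a strictly profitable deviation.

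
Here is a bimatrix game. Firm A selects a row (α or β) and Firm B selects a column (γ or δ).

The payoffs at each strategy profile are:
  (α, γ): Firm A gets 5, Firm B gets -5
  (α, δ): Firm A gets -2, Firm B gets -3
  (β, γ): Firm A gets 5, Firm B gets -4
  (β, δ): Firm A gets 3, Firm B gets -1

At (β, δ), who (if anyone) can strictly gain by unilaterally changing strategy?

Firm A at (β, δ) earns 3; deviating to α yields -2 — not better.
Firm B earns -1; deviating to γ yields -4 — not better.
Neither player can strictly improve; the profile is a Nash equilibrium.

Neither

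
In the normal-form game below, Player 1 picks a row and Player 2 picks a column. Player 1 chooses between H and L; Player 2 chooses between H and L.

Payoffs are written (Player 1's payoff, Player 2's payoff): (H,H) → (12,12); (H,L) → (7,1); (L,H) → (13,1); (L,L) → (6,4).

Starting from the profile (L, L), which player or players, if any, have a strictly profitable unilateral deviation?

Player 1 at (L, L) earns 6; deviating to H yields 7 — a strict improvement.
Player 2 earns 4; deviating to H yields 1 — not better.
Only Player 1 has a strictly profitable deviation.

Player 1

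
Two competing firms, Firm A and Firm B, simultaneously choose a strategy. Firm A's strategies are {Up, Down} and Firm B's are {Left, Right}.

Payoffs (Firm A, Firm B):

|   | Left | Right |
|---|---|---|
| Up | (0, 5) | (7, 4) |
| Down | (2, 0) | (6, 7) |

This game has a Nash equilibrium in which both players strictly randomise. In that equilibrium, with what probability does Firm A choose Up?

Let r be the probability that Firm A plays Up. In a completely mixed equilibrium, Firm B must be indifferent between Left and Right.
Firm B's expected payoff from Left is 5r; from Right it is 4r + 7(1−r).
Setting these equal: 5r = −3r + 7, so r = 7/8.

7/8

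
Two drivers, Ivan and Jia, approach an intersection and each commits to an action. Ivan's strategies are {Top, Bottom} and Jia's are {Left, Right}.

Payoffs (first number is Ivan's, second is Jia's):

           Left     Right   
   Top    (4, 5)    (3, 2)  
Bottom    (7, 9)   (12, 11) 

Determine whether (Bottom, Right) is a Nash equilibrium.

Yes

At (Bottom, Right), Ivan earns 12; switching to Top would give 3, so Ivan has no profitable deviation.
Jia earns 11; switching to Left would give 9, so Jia has no profitable deviation.
Neither player can gain by a unilateral deviation, so this profile is a Nash equilibrium.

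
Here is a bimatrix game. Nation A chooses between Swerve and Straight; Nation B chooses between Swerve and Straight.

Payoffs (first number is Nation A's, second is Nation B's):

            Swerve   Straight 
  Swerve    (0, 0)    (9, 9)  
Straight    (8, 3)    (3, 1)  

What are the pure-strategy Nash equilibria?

(Swerve, Swerve): Nation A prefers Straight (8 > 0); Nation B prefers Straight (9 > 0) — not an equilibrium.
(Swerve, Straight): Nation A gets 9 ≥ 3 from Straight, and Nation B gets 9 ≥ 0 from Swerve — Nash equilibrium.
(Straight, Swerve): Nation A gets 8 ≥ 0 from Swerve, and Nation B gets 3 ≥ 1 from Straight — Nash equilibrium.
(Straight, Straight): Nation A prefers Swerve (9 > 3); Nation B prefers Swerve (3 > 1) — not an equilibrium.

(Swerve, Straight) and (Straight, Swerve)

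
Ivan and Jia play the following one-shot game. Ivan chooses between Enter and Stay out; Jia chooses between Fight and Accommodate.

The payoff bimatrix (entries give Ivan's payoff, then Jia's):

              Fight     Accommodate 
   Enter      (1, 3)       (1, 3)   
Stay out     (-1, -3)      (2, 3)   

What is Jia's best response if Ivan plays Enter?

either — both Fight and Accommodate are best responses

Against Enter, Jia earns 3 from Fight and 3 from Accommodate.
So either strategy is a best response.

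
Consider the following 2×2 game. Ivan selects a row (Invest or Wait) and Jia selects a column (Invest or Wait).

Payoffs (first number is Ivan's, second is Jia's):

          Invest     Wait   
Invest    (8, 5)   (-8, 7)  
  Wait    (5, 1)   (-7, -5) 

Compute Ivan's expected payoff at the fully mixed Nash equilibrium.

First find y, the probability Jia plays Invest, from Ivan's indifference between Invest and Wait: 8y − 8(1−y) = 5y − 7(1−y), giving y = 1/4.
Since Ivan is indifferent in equilibrium, Ivan's expected payoff equals the payoff from either row against (1/4, 3/4). Using Invest: 8(1/4) − 8(3/4) = -4.

-4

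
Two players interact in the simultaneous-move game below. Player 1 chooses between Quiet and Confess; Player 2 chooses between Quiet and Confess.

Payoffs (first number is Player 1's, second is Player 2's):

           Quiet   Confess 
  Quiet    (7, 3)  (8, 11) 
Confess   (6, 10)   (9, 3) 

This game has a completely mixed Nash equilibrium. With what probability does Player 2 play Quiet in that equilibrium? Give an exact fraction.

Let q be the probability that Player 2 plays Quiet. In a completely mixed equilibrium, Player 1 must be indifferent between Quiet and Confess.
Player 1's expected payoff from Quiet is 7q + 8(1−q); from Confess it is 6q + 9(1−q).
Setting these equal: −q + 8 = −3q + 9, so q = 1/2.

1/2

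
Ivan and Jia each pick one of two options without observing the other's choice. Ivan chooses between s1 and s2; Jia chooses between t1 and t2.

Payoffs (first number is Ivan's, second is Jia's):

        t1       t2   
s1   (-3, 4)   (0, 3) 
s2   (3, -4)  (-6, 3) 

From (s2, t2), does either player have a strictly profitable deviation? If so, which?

Ivan

Ivan at (s2, t2) earns -6; deviating to s1 yields 0 — a strict improvement.
Jia earns 3; deviating to t1 yields -4 — not better.
Only Ivan has a strictly profitable deviation.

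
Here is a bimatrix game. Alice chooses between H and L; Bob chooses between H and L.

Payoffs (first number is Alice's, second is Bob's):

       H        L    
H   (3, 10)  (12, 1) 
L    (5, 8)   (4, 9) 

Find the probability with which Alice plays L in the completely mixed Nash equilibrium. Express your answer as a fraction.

Let r be the probability that Alice plays H. In a completely mixed equilibrium, Bob must be indifferent between H and L.
Bob's expected payoff from H is 10r + 8(1−r); from L it is r + 9(1−r).
Setting these equal: 2r + 8 = −8r + 9, so r = 1/10.
Therefore Alice plays L with probability 1 − 1/10 = 9/10.

9/10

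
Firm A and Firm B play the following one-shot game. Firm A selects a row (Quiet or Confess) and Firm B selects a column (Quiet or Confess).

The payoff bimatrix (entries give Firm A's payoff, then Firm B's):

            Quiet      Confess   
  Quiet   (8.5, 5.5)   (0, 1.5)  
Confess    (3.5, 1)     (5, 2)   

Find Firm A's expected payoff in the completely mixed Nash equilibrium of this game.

17/4

First find q, the probability Firm B plays Quiet, from Firm A's indifference between Quiet and Confess: 8.5q = 3.5q + 5(1−q), giving q = 1/2.
Since Firm A is indifferent in equilibrium, Firm A's expected payoff equals the payoff from either row against (1/2, 1/2). Using Quiet: 8.5(1/2) = 17/4.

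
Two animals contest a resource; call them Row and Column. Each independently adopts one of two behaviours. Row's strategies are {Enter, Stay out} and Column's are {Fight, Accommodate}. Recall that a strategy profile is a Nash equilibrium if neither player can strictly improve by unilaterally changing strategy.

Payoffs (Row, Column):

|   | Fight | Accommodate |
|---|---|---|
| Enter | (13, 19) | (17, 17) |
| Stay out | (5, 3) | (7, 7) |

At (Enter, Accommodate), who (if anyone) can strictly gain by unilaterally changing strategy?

Row at (Enter, Accommodate) earns 17; deviating to Stay out yields 7 — not better.
Column earns 17; deviating to Fight yields 19 — a strict improvement.
Only Column has a strictly profitable deviation.

Column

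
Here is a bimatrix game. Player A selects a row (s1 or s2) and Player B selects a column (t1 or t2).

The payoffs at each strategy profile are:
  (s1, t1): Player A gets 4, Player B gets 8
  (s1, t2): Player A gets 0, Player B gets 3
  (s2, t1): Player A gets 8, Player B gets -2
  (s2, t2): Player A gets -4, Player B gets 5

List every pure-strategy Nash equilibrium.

none

(s1, t1): Player A prefers s2 (8 > 4) — not an equilibrium.
(s1, t2): Player B prefers t1 (8 > 3) — not an equilibrium.
(s2, t1): Player B prefers t2 (5 > -2) — not an equilibrium.
(s2, t2): Player A prefers s1 (0 > -4) — not an equilibrium.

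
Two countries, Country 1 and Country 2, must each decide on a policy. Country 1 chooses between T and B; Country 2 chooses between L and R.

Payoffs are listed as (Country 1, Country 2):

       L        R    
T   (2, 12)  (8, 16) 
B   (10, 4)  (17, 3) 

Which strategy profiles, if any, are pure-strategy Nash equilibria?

(B, L)

(T, L): Country 1 prefers B (10 > 2); Country 2 prefers R (16 > 12) — not an equilibrium.
(T, R): Country 1 prefers B (17 > 8) — not an equilibrium.
(B, L): Country 1 gets 10 ≥ 2 from T, and Country 2 gets 4 ≥ 3 from R — Nash equilibrium.
(B, R): Country 2 prefers L (4 > 3) — not an equilibrium.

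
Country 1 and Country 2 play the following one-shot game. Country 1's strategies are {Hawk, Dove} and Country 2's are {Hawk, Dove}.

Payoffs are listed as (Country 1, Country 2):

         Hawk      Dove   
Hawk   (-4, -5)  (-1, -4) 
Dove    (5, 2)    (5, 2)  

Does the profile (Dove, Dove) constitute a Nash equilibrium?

Yes

At (Dove, Dove), Country 1 earns 5; switching to Hawk would give -1, so Country 1 has no profitable deviation.
Country 2 earns 2; switching to Hawk would give 2, so Country 2 has no profitable deviation.
Neither player can gain by a unilateral deviation, so this profile is a Nash equilibrium.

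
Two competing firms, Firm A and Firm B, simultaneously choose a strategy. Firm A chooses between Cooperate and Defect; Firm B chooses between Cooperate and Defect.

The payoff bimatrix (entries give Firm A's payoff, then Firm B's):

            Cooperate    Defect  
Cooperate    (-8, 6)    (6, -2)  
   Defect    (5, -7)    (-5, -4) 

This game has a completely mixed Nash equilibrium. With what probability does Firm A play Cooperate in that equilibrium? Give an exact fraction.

Let p be the probability that Firm A plays Cooperate. In a completely mixed equilibrium, Firm B must be indifferent between Cooperate and Defect.
Firm B's expected payoff from Cooperate is 6p − 7(1−p); from Defect it is −2p − 4(1−p).
Setting these equal: 13p − 7 = 2p − 4, so p = 3/11.

3/11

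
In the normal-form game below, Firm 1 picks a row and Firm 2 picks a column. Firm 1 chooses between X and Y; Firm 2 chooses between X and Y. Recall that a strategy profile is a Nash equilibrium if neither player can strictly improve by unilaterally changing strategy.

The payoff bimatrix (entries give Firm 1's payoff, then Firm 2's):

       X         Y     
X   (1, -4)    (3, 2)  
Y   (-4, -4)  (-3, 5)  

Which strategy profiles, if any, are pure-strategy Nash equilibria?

(X, X): Firm 2 prefers Y (2 > -4) — not an equilibrium.
(X, Y): Firm 1 gets 3 ≥ -3 from Y, and Firm 2 gets 2 ≥ -4 from X — Nash equilibrium.
(Y, X): Firm 1 prefers X (1 > -4); Firm 2 prefers Y (5 > -4) — not an equilibrium.
(Y, Y): Firm 1 prefers X (3 > -3) — not an equilibrium.

(X, Y)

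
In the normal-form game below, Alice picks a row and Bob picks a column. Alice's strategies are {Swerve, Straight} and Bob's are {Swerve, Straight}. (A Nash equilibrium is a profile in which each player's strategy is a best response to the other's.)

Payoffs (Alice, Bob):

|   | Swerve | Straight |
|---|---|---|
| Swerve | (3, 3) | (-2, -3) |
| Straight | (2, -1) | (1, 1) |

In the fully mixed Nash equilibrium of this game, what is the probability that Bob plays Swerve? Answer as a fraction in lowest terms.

Let q be the probability that Bob plays Swerve. In a completely mixed equilibrium, Alice must be indifferent between Swerve and Straight.
Alice's expected payoff from Swerve is 3q − 2(1−q); from Straight it is 2q + (1−q).
Setting these equal: 5q − 2 = q + 1, so q = 3/4.

3/4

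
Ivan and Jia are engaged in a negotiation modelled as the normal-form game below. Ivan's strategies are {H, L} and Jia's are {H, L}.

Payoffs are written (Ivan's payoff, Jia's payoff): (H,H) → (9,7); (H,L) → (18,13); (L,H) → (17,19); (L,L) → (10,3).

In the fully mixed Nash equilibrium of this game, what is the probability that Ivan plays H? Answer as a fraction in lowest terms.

8/11

Let r be the probability that Ivan plays H. In a completely mixed equilibrium, Jia must be indifferent between H and L.
Jia's expected payoff from H is 7r + 19(1−r); from L it is 13r + 3(1−r).
Setting these equal: −12r + 19 = 10r + 3, so r = 8/11.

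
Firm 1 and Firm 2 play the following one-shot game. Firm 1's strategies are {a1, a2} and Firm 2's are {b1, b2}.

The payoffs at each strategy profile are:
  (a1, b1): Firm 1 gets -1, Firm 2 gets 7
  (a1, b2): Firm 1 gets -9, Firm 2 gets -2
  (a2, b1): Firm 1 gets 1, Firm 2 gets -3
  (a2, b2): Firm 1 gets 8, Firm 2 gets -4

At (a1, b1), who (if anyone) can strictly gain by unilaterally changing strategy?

Firm 1

Firm 1 at (a1, b1) earns -1; deviating to a2 yields 1 — a strict improvement.
Firm 2 earns 7; deviating to b2 yields -2 — not better.
Only Firm 1 has a strictly profitable deviation.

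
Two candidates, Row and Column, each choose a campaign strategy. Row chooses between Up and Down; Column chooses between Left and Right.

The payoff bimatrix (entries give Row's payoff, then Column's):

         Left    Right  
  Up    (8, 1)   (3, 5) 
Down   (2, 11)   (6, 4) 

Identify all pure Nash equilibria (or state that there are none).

none

(Up, Left): Column prefers Right (5 > 1) — not an equilibrium.
(Up, Right): Row prefers Down (6 > 3) — not an equilibrium.
(Down, Left): Row prefers Up (8 > 2) — not an equilibrium.
(Down, Right): Column prefers Left (11 > 4) — not an equilibrium.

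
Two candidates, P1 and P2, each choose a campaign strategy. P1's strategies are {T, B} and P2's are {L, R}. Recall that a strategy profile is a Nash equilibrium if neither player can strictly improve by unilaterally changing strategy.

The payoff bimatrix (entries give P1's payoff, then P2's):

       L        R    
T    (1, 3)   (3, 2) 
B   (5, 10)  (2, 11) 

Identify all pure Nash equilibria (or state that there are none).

(T, L): P1 prefers B (5 > 1) — not an equilibrium.
(T, R): P2 prefers L (3 > 2) — not an equilibrium.
(B, L): P2 prefers R (11 > 10) — not an equilibrium.
(B, R): P1 prefers T (3 > 2) — not an equilibrium.

none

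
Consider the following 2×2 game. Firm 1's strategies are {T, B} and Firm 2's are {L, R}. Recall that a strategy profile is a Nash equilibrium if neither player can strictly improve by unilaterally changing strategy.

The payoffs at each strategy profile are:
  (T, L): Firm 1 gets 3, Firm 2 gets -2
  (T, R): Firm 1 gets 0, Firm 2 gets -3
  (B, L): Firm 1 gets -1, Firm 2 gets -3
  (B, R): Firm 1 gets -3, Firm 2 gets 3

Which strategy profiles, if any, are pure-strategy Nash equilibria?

(T, L): Firm 1 gets 3 ≥ -1 from B, and Firm 2 gets -2 ≥ -3 from R — Nash equilibrium.
(T, R): Firm 2 prefers L (-2 > -3) — not an equilibrium.
(B, L): Firm 1 prefers T (3 > -1); Firm 2 prefers R (3 > -3) — not an equilibrium.
(B, R): Firm 1 prefers T (0 > -3) — not an equilibrium.

(T, L)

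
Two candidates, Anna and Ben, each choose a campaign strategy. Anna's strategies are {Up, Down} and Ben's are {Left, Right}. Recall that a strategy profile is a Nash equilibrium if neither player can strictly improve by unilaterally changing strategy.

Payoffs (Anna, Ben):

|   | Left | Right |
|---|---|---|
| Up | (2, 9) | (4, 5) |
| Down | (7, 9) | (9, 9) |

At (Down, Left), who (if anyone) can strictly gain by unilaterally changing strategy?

Neither

Anna at (Down, Left) earns 7; deviating to Up yields 2 — not better.
Ben earns 9; deviating to Right yields 9 — not better.
Neither player can strictly improve; the profile is a Nash equilibrium.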